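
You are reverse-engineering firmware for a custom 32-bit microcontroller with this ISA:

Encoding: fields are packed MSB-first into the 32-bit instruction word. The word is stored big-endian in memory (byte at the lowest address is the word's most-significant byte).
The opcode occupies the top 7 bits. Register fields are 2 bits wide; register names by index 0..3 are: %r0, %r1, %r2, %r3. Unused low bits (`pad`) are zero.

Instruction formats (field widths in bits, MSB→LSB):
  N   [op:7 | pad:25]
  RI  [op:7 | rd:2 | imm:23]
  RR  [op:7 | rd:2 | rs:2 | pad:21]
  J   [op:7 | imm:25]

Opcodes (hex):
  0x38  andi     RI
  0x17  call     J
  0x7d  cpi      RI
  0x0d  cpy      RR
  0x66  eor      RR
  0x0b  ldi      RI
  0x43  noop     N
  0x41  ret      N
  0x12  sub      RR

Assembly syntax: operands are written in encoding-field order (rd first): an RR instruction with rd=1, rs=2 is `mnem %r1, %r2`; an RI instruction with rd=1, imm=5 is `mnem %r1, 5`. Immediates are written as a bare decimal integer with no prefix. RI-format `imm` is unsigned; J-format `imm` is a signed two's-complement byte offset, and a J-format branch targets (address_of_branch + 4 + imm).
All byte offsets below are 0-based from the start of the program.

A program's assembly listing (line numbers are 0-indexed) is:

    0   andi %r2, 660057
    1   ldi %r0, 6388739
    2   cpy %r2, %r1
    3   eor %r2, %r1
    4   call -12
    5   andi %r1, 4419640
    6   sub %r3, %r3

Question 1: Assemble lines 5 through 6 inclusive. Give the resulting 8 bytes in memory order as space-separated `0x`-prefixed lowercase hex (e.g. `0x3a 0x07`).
5. andi fields op=0x38:7|rd=1:2|imm=4419640:23 → word 70c37038h → 70 c3 70 38
6. sub fields op=0x12:7|rd=3:2|rs=3:2|pad=0:21 → word 25e00000h → 25 e0 00 00

0x70 0xc3 0x70 0x38 0x25 0xe0 0x00 0x00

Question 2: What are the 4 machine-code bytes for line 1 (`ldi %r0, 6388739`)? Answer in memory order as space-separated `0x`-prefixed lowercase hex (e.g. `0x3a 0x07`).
0x16 0x61 0x7c 0x03

1. ldi fields op=0xb:7|rd=0:2|imm=6388739:23 → word 16617c03h → 16 61 7c 03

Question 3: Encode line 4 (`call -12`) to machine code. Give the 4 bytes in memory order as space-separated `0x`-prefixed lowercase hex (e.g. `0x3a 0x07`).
line 4 (call): pack op=0x17:7|imm=-12:25 = 0x2ffffff4; big→ 2f ff ff f4

0x2f 0xff 0xff 0xf4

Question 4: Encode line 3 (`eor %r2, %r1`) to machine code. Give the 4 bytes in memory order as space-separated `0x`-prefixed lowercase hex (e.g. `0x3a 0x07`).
L3: eor op=0x66:7|rd=2:2|rs=1:2|pad=0:21 ⇒ 0xcd200000 ⇒ big cd 20 00 00

0xcd 0x20 0x00 0x00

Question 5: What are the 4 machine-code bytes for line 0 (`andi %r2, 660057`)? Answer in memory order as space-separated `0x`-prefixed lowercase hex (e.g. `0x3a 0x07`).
line 0 (andi): pack op=0x38:7|rd=2:2|imm=660057:23 = 0x710a1259; big→ 71 0a 12 59

0x71 0x0a 0x12 0x59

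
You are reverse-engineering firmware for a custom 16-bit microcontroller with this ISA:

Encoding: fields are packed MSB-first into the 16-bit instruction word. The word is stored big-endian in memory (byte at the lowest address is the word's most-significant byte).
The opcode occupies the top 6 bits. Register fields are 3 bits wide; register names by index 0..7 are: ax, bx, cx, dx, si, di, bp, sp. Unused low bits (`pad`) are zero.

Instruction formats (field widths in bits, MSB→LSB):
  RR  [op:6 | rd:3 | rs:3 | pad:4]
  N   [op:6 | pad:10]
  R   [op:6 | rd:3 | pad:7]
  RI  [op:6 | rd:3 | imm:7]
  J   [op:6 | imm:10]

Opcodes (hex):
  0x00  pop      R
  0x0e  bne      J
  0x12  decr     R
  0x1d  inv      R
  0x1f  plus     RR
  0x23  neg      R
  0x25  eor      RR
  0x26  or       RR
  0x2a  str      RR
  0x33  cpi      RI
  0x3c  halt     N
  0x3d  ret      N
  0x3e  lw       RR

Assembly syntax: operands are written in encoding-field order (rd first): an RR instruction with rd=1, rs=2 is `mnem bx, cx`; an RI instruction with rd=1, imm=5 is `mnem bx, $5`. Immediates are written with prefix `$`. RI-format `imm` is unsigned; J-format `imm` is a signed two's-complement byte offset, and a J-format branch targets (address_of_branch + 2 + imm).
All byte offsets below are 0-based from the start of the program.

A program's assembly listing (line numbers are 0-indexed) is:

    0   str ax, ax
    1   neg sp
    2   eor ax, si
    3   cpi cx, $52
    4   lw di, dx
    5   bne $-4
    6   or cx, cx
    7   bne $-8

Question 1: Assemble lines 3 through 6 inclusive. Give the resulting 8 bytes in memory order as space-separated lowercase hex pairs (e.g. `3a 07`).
line 3 (cpi): pack op=0x33:6|rd=2:3|imm=52:7 = 0xcd34; big→ cd 34
line 4 (lw): pack op=0x3e:6|rd=5:3|rs=3:3|pad=0:4 = 0xfab0; big→ fa b0
line 5 (bne): pack op=0xe:6|imm=-4:10 = 0x3bfc; big→ 3b fc
line 6 (or): pack op=0x26:6|rd=2:3|rs=2:3|pad=0:4 = 0x9920; big→ 99 20

cd 34 fa b0 3b fc 99 20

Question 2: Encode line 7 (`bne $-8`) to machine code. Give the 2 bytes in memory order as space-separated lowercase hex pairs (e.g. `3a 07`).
L7: bne op=0xe:6|imm=-8:10 ⇒ 0x3bf8 ⇒ big 3b f8

3b f8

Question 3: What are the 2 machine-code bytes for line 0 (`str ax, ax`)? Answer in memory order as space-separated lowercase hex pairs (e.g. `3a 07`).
a8 00

line 0 (str): pack op=0x2a:6|rd=0:3|rs=0:3|pad=0:4 = 0xa800; big→ a8 00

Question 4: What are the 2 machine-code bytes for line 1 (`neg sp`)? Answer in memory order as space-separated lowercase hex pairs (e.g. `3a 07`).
line 1 (neg): pack op=0x23:6|rd=7:3|pad=0:7 = 0x8f80; big→ 8f 80

8f 80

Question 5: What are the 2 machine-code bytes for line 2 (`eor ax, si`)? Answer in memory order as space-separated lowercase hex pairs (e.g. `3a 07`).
94 40

L2: eor op=0x25:6|rd=0:3|rs=4:3|pad=0:4 ⇒ 0x9440 ⇒ big 94 40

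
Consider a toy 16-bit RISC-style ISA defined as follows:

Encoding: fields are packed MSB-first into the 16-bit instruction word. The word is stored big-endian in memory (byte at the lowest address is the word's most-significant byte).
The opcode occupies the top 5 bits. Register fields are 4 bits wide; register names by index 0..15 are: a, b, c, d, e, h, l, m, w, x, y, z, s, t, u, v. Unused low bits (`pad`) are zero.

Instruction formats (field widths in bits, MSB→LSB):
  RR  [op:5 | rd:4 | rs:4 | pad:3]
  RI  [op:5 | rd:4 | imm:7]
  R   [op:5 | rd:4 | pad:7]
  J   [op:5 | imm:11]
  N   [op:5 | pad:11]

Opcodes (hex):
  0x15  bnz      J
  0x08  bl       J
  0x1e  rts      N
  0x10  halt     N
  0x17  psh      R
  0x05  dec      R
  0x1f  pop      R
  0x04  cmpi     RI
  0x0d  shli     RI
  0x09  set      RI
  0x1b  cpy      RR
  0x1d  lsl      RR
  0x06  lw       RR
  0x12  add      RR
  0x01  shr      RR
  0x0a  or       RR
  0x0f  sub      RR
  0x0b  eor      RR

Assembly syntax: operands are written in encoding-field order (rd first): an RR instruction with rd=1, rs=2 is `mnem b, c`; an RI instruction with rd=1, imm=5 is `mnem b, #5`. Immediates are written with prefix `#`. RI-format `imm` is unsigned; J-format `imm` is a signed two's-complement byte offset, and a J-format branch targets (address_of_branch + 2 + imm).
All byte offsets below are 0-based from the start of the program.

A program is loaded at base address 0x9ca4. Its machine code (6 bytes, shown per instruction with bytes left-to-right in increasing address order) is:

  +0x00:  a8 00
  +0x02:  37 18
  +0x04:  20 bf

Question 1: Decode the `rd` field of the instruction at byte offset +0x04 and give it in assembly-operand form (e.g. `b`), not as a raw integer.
b

[04] 20 bf → 0x20bf
  top 5b → 0x4 → cmpi [RI]
  [10:7] rd=1 = b
  [6:0] imm=63 = #63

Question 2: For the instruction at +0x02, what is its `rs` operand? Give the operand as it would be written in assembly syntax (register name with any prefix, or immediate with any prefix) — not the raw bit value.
+0x02: 37 18 ⇒ word 0x3718 (big)
  top 5b → 0x6 → lw [RR]
  [10:7] rd=14 = u
  [6:3] rs=3 = d

d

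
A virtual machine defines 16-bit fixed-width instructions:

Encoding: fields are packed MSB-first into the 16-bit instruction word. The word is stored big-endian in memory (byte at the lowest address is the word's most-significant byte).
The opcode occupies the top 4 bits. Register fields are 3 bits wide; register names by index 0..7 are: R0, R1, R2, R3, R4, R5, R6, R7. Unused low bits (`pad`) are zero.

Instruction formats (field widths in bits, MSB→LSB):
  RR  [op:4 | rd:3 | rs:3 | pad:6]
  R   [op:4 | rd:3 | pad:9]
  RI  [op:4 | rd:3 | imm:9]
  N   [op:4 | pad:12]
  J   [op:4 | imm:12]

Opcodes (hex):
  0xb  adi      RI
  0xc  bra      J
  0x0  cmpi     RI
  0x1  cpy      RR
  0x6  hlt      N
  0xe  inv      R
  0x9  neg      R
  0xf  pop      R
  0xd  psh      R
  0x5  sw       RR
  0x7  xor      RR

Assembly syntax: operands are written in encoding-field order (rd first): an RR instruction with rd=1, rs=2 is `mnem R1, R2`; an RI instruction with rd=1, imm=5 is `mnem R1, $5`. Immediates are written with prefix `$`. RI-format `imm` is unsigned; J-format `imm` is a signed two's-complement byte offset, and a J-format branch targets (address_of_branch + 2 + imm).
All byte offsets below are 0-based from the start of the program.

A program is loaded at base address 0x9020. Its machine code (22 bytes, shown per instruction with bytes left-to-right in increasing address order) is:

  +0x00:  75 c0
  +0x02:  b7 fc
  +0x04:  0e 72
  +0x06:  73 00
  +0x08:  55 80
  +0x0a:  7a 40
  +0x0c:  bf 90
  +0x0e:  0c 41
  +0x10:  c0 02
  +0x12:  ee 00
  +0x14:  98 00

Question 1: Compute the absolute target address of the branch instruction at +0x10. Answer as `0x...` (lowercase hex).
0x9034

off 0x10: read c0 02 as big → 0xc002
  op=0xc002>>12=0xc ⇒ bra (J)
  [11:0] imm=2 = $2
  target = base 0x9020 + off 0x10 + 2 + imm 2 = 0x9034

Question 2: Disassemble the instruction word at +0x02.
off 0x02: read b7 fc as big → 0xb7fc
  top 4b → 0xb → adi [RI]
  rd: (w>>9)&0x7=0x3 → R3
  imm: (w>>0)&0x1ff=0x1fc → $508

adi R3, $508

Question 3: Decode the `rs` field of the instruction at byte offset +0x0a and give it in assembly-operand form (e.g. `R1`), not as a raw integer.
off 0x0a: read 7a 40 as big → 0x7a40
  opcode bits[15:12]=0x7: xor/RR
  rd@[11:9]=0x5 ⇒ R5
  rs@[8:6]=0x1 ⇒ R1

R1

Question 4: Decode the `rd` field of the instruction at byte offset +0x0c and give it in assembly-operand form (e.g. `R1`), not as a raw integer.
R7

off 0x0c: read bf 90 as big → 0xbf90
  opcode bits[15:12]=0xb: adi/RI
  rd: (w>>9)&0x7=0x7 → R7
  imm: (w>>0)&0x1ff=0x190 → $400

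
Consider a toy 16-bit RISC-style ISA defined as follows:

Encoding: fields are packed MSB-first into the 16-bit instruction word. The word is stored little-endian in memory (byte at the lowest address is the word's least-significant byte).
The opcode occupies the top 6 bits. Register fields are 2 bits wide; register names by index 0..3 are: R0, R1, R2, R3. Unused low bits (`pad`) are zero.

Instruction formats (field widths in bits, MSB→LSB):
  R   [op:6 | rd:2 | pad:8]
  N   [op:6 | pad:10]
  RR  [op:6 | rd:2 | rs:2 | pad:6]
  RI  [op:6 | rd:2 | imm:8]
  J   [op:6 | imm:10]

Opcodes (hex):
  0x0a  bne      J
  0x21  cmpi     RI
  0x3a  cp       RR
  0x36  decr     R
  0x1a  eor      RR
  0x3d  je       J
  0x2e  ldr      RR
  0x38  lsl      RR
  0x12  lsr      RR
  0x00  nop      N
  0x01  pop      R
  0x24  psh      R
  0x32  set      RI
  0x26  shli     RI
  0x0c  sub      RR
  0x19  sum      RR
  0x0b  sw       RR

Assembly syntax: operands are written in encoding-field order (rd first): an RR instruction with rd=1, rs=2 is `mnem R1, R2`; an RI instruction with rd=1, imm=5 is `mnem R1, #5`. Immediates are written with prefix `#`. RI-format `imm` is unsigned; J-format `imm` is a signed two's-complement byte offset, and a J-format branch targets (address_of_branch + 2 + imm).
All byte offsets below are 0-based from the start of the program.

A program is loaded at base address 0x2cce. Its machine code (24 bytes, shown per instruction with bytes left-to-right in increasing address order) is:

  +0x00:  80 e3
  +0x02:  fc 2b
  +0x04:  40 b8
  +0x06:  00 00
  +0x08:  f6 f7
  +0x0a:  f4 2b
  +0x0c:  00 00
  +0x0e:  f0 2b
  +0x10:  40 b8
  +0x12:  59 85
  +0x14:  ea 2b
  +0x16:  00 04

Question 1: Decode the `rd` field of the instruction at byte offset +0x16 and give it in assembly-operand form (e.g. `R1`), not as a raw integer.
@+16  little-endian(00 04) = 0x0400
  top 6b → 0x1 → pop [R]
  [9:8] rd=0 = R0

R0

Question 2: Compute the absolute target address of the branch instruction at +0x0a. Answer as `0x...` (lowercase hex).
+0x0a: f4 2b ⇒ word 0x2bf4 (little)
  op=0x2bf4>>10=0xa ⇒ bne (J)
  [9:0] imm=1012 (s10→-12) = #-12
  target = base 0x2cce + off 0x0a + 2 + imm -12 = 0x2cce

0x2cce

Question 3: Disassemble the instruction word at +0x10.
+0x10: 40 b8 ⇒ word 0xb840 (little)
  op=0xb840>>10=0x2e ⇒ ldr (RR)
  [9:8] rd=0 = R0
  [7:6] rs=1 = R1

ldr R0, R1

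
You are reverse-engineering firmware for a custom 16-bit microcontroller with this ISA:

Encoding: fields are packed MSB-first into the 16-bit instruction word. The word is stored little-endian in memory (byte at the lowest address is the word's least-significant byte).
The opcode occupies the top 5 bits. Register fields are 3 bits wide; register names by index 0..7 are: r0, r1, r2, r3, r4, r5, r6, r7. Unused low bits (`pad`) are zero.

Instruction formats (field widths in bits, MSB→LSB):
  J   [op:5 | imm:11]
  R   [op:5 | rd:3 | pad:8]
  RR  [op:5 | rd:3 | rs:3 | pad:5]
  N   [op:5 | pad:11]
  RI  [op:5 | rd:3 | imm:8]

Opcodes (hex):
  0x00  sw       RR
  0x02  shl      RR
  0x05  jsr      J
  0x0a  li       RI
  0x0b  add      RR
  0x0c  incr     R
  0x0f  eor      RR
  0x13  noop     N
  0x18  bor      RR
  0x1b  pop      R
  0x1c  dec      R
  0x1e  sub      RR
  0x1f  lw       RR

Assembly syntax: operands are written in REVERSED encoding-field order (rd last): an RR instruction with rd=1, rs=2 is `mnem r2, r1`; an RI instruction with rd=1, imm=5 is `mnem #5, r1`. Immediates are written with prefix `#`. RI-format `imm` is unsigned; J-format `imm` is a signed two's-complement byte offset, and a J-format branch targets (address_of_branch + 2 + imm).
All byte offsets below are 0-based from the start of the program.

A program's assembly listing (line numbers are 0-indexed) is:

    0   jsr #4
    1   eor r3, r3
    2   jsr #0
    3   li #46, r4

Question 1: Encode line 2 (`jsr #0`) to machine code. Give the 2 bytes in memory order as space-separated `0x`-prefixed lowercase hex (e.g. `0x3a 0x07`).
0x00 0x28

line 2 (jsr): pack op=0x5:5|imm=0:11 = 0x2800; little→ 00 28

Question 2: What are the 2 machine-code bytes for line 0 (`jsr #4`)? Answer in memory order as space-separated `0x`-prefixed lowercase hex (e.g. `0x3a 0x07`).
0x04 0x28

L0: jsr op=0x5:5|imm=4:11 ⇒ 0x2804 ⇒ little 04 28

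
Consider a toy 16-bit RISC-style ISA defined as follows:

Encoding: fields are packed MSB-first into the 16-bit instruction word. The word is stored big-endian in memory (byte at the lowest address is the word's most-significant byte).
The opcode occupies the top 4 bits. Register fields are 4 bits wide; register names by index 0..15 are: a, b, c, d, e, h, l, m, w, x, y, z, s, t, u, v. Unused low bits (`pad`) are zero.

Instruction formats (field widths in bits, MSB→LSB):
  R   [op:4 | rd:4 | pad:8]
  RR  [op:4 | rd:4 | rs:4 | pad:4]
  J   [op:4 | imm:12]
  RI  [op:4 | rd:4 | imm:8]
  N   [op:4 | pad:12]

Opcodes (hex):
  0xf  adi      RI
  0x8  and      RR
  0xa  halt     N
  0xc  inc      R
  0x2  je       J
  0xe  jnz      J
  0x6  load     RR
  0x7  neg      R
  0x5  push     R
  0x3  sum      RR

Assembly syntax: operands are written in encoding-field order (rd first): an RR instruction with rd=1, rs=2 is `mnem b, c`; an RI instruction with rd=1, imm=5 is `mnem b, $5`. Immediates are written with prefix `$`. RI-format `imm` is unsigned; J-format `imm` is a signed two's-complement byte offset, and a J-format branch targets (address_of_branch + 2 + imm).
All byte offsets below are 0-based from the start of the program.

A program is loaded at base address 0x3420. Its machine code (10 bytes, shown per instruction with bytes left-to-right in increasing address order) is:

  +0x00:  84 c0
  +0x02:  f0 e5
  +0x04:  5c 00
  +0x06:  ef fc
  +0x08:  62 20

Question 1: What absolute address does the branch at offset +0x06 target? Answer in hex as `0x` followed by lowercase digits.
0x3424

[06] ef fc → 0xeffc
  top 4b → 0xe → jnz [J]
  [11:0] imm=4092 (s12→-4) = $-4
  target = base 0x3420 + off 0x06 + 2 + imm -4 = 0x3424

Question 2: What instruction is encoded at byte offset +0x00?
and e, s

off 0x00: read 84 c0 as big → 0x84c0
  top 4b → 0x8 → and [RR]
  [11:8] rd=4 = e
  [7:4] rs=12 = s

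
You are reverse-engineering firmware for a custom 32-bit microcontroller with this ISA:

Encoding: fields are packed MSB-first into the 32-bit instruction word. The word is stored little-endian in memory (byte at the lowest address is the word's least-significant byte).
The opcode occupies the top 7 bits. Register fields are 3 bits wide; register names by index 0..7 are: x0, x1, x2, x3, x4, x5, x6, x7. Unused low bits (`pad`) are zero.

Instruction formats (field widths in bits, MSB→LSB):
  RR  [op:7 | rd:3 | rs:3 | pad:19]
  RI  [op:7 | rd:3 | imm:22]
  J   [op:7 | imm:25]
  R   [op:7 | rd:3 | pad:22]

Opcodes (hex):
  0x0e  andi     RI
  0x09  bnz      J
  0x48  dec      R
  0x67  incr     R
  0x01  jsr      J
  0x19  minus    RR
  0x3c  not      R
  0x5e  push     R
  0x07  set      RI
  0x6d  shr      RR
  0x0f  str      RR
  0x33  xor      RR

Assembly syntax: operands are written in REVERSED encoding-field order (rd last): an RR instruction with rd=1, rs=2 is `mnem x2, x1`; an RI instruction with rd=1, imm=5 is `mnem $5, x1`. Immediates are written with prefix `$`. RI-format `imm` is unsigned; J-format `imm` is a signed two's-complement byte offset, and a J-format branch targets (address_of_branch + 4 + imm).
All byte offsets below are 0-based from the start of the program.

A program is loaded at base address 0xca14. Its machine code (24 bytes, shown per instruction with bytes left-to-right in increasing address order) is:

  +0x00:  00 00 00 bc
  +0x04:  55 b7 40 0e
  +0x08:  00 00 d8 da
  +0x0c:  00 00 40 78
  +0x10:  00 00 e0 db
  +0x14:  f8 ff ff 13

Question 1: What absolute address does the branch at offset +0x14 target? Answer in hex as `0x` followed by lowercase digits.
off 0x14: read f8 ff ff 13 as little → 0x13fffff8
  op=0x13fffff8>>25=0x9 ⇒ bnz (J)
  imm@[24:0]=0x1fffff8 (s25→-8) ⇒ $-8
  target = base 0xca14 + off 0x14 + 4 + imm -8 = 0xca24

0xca24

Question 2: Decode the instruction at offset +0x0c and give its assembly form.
[0c] 00 00 40 78 → 0x78400000
  top 7b → 0x3c → not [R]
  rd: (w>>22)&0x7=0x1 → x1

not x1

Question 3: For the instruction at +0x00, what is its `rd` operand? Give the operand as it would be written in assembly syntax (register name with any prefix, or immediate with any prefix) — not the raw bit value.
off 0x00: read 00 00 00 bc as little → 0xbc000000
  top 7b → 0x5e → push [R]
  [24:22] rd=0 = x0

x0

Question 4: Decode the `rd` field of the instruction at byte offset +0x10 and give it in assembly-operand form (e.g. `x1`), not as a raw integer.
off 0x10: read 00 00 e0 db as little → 0xdbe00000
  op=0xdbe00000>>25=0x6d ⇒ shr (RR)
  [24:22] rd=7 = x7
  [21:19] rs=4 = x4

x7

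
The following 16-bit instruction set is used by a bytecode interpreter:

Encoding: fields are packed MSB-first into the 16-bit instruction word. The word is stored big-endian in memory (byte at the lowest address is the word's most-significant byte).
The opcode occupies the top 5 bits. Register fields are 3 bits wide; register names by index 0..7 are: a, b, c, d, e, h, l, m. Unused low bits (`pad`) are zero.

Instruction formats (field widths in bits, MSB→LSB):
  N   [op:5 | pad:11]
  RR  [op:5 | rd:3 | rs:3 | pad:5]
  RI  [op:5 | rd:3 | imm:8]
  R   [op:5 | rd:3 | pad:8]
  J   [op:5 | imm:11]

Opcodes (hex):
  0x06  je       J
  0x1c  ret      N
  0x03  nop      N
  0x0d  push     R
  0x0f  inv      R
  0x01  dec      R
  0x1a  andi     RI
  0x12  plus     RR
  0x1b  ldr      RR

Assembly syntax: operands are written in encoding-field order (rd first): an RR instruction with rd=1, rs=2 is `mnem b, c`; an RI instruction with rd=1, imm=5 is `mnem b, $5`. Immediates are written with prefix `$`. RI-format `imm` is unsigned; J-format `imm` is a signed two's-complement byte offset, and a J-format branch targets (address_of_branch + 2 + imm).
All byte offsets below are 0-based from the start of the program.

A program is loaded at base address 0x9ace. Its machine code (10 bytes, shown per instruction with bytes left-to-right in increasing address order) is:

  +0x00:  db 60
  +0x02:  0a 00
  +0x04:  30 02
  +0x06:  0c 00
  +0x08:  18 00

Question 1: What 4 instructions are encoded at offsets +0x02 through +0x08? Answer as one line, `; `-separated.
dec c; je $2; dec e; nop

+0x02: 0a 00 ⇒ word 0x0a00 (big)
  top 5b → 0x1 → dec [R]
  rd@[10:8]=0x2 ⇒ c
+0x04: 30 02 ⇒ word 0x3002 (big)
  top 5b → 0x6 → je [J]
  imm@[10:0]=0x2 ⇒ $2
+0x06: 0c 00 ⇒ word 0x0c00 (big)
  top 5b → 0x1 → dec [R]
  rd@[10:8]=0x4 ⇒ e
+0x08: 18 00 ⇒ word 0x1800 (big)
  top 5b → 0x3 → nop [N]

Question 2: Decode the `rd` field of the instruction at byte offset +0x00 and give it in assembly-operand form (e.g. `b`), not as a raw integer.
d

[00] db 60 → 0xdb60
  op=0xdb60>>11=0x1b ⇒ ldr (RR)
  [10:8] rd=3 = d
  [7:5] rs=3 = d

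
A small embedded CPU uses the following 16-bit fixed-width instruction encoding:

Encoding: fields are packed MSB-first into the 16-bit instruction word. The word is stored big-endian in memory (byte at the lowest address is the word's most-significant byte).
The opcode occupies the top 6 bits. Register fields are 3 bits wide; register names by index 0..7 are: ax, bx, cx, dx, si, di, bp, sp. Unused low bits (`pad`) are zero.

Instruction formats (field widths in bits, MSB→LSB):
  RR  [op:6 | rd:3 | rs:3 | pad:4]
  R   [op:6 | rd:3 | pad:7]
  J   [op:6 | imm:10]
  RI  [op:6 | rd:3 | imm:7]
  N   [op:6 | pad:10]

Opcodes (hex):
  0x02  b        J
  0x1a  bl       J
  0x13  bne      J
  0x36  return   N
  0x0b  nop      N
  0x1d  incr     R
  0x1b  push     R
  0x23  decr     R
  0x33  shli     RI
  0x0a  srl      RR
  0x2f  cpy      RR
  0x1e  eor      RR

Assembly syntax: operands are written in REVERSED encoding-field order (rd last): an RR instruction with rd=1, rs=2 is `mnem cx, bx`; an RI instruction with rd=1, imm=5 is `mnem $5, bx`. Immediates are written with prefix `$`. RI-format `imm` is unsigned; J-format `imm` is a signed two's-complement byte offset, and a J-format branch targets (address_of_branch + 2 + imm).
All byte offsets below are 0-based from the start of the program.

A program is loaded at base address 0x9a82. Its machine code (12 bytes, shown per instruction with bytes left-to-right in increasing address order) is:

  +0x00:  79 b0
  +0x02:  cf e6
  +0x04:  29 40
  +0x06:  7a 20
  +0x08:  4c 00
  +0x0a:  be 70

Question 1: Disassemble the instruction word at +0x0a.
[0a] be 70 → 0xbe70
  top 6b → 0x2f → cpy [RR]
  rd@[9:7]=0x4 ⇒ si
  rs@[6:4]=0x7 ⇒ sp

cpy sp, si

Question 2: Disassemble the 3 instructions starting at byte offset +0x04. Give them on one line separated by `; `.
srl si, cx; eor cx, si; bne $0

@+04  big-endian(29 40) = 0x2940
  opcode bits[15:10]=0xa: srl/RR
  rd@[9:7]=0x2 ⇒ cx
  rs@[6:4]=0x4 ⇒ si
@+06  big-endian(7a 20) = 0x7a20
  opcode bits[15:10]=0x1e: eor/RR
  rd@[9:7]=0x4 ⇒ si
  rs@[6:4]=0x2 ⇒ cx
@+08  big-endian(4c 00) = 0x4c00
  opcode bits[15:10]=0x13: bne/J
  imm@[9:0]=0x0 ⇒ $0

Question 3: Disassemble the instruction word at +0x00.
@+00  big-endian(79 b0) = 0x79b0
  top 6b → 0x1e → eor [RR]
  [9:7] rd=3 = dx
  [6:4] rs=3 = dx

eor dx, dx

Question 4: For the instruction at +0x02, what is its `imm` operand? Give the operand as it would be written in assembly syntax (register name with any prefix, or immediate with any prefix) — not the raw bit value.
$102

[02] cf e6 → 0xcfe6
  opcode bits[15:10]=0x33: shli/RI
  rd@[9:7]=0x7 ⇒ sp
  imm@[6:0]=0x66 ⇒ $102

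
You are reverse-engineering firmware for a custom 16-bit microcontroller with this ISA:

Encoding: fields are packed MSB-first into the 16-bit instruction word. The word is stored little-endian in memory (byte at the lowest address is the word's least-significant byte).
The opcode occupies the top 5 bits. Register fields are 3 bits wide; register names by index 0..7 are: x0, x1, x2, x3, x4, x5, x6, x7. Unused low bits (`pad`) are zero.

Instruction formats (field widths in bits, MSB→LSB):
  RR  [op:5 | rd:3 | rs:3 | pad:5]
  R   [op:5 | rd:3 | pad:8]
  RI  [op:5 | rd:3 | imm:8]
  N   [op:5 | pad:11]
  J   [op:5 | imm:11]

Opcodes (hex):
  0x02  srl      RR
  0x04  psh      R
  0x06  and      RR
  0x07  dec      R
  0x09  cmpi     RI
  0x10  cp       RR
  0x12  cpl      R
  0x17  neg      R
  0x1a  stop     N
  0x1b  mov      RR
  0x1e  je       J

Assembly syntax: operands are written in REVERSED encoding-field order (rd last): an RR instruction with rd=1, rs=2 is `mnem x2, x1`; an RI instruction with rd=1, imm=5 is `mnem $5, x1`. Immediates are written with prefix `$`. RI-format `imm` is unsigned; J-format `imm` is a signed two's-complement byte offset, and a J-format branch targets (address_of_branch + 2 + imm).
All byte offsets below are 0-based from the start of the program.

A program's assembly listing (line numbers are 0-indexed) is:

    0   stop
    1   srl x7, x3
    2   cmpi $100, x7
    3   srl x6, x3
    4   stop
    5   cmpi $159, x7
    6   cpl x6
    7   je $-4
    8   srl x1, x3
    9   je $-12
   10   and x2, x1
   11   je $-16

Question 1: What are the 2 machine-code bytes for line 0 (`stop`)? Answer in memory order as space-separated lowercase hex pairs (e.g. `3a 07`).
00 d0

L0: stop op=0x1a:5|pad=0:11 ⇒ 0xd000 ⇒ little 00 d0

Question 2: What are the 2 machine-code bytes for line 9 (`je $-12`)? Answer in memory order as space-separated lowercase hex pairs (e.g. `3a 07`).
f4 f7

L9: je op=0x1e:5|imm=-12:11 ⇒ 0xf7f4 ⇒ little f4 f7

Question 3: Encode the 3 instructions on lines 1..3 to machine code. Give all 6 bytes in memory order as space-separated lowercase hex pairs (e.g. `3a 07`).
e0 13 64 4f c0 13

line 1 (srl): pack op=0x2:5|rd=3:3|rs=7:3|pad=0:5 = 0x13e0; little→ e0 13
line 2 (cmpi): pack op=0x9:5|rd=7:3|imm=100:8 = 0x4f64; little→ 64 4f
line 3 (srl): pack op=0x2:5|rd=3:3|rs=6:3|pad=0:5 = 0x13c0; little→ c0 13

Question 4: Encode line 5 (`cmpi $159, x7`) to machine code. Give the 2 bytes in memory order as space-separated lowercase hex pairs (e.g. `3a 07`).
L5: cmpi op=0x9:5|rd=7:3|imm=159:8 ⇒ 0x4f9f ⇒ little 9f 4f

9f 4f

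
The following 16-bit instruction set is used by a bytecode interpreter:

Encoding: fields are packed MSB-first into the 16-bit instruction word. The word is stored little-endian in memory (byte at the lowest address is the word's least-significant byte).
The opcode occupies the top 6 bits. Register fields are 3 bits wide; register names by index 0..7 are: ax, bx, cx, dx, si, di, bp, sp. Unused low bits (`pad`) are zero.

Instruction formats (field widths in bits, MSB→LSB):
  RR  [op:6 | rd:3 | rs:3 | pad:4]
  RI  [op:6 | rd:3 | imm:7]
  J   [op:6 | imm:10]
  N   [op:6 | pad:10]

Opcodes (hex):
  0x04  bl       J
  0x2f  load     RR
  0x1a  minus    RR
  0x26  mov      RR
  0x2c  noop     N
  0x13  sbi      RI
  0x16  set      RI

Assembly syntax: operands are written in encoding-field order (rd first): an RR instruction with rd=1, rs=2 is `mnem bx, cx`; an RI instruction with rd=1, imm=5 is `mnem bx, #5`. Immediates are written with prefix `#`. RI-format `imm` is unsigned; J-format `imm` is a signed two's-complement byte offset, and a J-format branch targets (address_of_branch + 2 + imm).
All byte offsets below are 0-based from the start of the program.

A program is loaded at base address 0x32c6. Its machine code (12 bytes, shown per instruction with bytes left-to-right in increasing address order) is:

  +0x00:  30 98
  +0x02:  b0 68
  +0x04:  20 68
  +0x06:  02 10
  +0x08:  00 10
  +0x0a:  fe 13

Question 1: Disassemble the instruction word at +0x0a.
bl #-2

off 0x0a: read fe 13 as little → 0x13fe
  opcode bits[15:10]=0x4: bl/J
  [9:0] imm=1022 (s10→-2) = #-2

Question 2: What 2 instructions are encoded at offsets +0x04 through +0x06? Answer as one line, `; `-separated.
minus ax, cx; bl #2

off 0x04: read 20 68 as little → 0x6820
  op=0x6820>>10=0x1a ⇒ minus (RR)
  [9:7] rd=0 = ax
  [6:4] rs=2 = cx
off 0x06: read 02 10 as little → 0x1002
  op=0x1002>>10=0x4 ⇒ bl (J)
  [9:0] imm=2 = #2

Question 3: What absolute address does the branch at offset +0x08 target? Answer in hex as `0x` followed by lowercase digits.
off 0x08: read 00 10 as little → 0x1000
  top 6b → 0x4 → bl [J]
  imm: (w>>0)&0x3ff=0x0 → #0
  target = base 0x32c6 + off 0x08 + 2 + imm 0 = 0x32d0

0x32d0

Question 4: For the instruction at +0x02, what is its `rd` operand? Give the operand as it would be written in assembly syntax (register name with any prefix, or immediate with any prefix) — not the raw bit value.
+0x02: b0 68 ⇒ word 0x68b0 (little)
  top 6b → 0x1a → minus [RR]
  rd: (w>>7)&0x7=0x1 → bx
  rs: (w>>4)&0x7=0x3 → dx

bx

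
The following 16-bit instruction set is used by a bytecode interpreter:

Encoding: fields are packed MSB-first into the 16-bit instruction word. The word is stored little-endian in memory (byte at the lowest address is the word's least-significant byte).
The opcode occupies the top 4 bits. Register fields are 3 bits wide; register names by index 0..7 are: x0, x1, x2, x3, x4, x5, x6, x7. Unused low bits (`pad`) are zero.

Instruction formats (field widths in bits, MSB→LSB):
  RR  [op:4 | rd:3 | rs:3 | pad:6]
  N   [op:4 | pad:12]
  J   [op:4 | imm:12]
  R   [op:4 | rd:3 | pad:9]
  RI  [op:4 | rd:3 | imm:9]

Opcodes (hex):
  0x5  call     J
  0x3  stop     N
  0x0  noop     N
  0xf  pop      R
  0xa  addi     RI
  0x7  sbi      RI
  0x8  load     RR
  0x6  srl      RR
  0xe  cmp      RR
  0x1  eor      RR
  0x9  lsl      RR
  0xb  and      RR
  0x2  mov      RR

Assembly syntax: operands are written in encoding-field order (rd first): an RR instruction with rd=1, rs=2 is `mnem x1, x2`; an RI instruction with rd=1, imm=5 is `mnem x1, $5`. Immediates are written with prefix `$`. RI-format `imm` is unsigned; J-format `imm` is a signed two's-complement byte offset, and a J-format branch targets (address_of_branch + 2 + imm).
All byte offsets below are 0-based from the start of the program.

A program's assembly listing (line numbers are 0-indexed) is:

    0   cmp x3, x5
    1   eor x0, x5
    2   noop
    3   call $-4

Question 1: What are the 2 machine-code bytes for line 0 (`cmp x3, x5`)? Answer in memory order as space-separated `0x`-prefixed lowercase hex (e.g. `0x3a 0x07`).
L0: cmp op=0xe:4|rd=3:3|rs=5:3|pad=0:6 ⇒ 0xe740 ⇒ little 40 e7

0x40 0xe7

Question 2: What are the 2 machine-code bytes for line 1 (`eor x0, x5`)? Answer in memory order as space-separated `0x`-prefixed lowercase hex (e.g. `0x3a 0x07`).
line 1 (eor): pack op=0x1:4|rd=0:3|rs=5:3|pad=0:6 = 0x1140; little→ 40 11

0x40 0x11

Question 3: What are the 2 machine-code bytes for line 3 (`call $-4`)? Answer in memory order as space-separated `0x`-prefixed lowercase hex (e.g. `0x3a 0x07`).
0xfc 0x5f

L3: call op=0x5:4|imm=-4:12 ⇒ 0x5ffc ⇒ little fc 5f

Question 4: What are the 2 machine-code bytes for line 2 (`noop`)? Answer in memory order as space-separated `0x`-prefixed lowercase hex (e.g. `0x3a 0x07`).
L2: noop op=0x0:4|pad=0:12 ⇒ 0x0000 ⇒ little 00 00

0x00 0x00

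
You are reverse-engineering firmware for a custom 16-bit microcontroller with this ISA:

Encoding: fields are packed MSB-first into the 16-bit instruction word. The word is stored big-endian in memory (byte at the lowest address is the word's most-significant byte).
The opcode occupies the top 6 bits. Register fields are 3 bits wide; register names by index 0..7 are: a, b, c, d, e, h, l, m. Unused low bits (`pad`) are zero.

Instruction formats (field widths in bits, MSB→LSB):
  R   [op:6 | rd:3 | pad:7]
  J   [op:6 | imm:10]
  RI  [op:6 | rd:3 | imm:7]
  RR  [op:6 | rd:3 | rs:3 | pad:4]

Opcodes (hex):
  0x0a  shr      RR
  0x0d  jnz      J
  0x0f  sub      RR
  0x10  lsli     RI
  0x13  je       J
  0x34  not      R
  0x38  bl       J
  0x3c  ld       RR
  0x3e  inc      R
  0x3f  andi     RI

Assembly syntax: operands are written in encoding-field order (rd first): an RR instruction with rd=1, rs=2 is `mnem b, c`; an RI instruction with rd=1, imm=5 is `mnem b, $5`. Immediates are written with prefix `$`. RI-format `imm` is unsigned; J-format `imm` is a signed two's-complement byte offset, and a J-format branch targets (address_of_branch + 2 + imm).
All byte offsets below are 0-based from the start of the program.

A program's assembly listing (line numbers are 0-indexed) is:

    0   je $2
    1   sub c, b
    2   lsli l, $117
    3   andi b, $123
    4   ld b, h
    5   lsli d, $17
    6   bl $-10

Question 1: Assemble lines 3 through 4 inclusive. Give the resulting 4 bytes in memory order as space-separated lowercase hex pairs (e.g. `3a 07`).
L3: andi op=0x3f:6|rd=1:3|imm=123:7 ⇒ 0xfcfb ⇒ big fc fb
L4: ld op=0x3c:6|rd=1:3|rs=5:3|pad=0:4 ⇒ 0xf0d0 ⇒ big f0 d0

fc fb f0 d0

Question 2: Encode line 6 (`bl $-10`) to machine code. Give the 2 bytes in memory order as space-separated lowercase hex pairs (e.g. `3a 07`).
e3 f6

L6: bl op=0x38:6|imm=-10:10 ⇒ 0xe3f6 ⇒ big e3 f6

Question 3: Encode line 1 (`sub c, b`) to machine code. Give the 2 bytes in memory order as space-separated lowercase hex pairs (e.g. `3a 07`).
line 1 (sub): pack op=0xf:6|rd=2:3|rs=1:3|pad=0:4 = 0x3d10; big→ 3d 10

3d 10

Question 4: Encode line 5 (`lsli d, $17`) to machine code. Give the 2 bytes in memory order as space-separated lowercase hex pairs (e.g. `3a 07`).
41 91

line 5 (lsli): pack op=0x10:6|rd=3:3|imm=17:7 = 0x4191; big→ 41 91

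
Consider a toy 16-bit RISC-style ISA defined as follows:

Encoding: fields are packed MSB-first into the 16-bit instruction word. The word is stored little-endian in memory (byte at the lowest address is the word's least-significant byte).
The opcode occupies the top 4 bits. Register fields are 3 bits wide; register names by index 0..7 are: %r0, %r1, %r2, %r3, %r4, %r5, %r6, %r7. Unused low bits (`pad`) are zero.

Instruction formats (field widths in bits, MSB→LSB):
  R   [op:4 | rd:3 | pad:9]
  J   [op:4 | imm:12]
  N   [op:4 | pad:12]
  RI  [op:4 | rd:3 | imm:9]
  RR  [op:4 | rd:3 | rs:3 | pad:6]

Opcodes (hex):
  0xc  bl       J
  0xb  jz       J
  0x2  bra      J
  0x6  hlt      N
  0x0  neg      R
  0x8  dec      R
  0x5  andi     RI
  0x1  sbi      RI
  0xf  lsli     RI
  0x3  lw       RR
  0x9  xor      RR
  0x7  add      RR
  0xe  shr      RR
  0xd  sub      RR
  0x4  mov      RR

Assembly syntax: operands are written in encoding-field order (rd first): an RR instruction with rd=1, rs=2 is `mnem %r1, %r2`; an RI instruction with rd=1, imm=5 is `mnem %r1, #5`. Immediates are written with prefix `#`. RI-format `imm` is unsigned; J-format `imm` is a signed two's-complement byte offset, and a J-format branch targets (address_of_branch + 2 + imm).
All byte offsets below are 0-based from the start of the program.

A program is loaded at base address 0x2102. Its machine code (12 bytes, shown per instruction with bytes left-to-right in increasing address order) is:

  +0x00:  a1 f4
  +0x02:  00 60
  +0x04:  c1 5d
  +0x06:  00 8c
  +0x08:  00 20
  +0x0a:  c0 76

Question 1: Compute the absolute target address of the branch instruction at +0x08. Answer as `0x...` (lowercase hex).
0x210c

@+08  little-endian(00 20) = 0x2000
  op=0x2000>>12=0x2 ⇒ bra (J)
  [11:0] imm=0 = #0
  target = base 0x2102 + off 0x08 + 2 + imm 0 = 0x210c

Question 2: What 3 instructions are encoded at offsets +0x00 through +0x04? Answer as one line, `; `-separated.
[00] a1 f4 → 0xf4a1
  opcode bits[15:12]=0xf: lsli/RI
  rd@[11:9]=0x2 ⇒ %r2
  imm@[8:0]=0xa1 ⇒ #161
[02] 00 60 → 0x6000
  opcode bits[15:12]=0x6: hlt/N
[04] c1 5d → 0x5dc1
  opcode bits[15:12]=0x5: andi/RI
  rd@[11:9]=0x6 ⇒ %r6
  imm@[8:0]=0x1c1 ⇒ #449

lsli %r2, #161; hlt; andi %r6, #449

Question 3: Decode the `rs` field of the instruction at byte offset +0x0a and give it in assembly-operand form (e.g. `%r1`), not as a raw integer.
%r3

@+0a  little-endian(c0 76) = 0x76c0
  top 4b → 0x7 → add [RR]
  [11:9] rd=3 = %r3
  [8:6] rs=3 = %r3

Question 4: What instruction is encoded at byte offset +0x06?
dec %r6

@+06  little-endian(00 8c) = 0x8c00
  top 4b → 0x8 → dec [R]
  rd@[11:9]=0x6 ⇒ %r6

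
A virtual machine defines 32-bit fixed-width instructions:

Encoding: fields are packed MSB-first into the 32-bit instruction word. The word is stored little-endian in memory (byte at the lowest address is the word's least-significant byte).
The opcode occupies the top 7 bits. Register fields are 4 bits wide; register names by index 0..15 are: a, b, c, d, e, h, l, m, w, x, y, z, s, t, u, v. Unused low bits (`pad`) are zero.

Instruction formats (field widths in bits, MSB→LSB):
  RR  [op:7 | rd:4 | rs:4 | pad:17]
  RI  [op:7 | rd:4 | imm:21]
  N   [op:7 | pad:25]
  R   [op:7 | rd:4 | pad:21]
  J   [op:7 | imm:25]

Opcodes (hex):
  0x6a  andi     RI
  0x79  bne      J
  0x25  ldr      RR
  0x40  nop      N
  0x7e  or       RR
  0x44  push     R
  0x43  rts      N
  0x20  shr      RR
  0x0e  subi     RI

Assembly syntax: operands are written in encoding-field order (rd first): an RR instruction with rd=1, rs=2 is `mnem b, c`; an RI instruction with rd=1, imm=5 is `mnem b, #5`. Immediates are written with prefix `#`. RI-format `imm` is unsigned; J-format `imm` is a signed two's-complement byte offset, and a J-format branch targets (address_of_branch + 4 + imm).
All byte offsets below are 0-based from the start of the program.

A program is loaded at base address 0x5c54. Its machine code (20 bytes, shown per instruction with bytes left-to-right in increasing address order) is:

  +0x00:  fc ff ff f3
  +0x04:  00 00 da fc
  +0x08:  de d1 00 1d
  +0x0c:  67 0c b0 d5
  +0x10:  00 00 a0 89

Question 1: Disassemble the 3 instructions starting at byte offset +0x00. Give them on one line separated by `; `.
@+00  little-endian(fc ff ff f3) = 0xf3fffffc
  opcode bits[31:25]=0x79: bne/J
  imm@[24:0]=0x1fffffc (s25→-4) ⇒ #-4
@+04  little-endian(00 00 da fc) = 0xfcda0000
  opcode bits[31:25]=0x7e: or/RR
  rd@[24:21]=0x6 ⇒ l
  rs@[20:17]=0xd ⇒ t
@+08  little-endian(de d1 00 1d) = 0x1d00d1de
  opcode bits[31:25]=0xe: subi/RI
  rd@[24:21]=0x8 ⇒ w
  imm@[20:0]=0xd1de ⇒ #53726

bne #-4; or l, t; subi w, #53726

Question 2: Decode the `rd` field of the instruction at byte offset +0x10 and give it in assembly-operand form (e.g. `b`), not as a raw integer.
t

[10] 00 00 a0 89 → 0x89a00000
  top 7b → 0x44 → push [R]
  rd: (w>>21)&0xf=0xd → t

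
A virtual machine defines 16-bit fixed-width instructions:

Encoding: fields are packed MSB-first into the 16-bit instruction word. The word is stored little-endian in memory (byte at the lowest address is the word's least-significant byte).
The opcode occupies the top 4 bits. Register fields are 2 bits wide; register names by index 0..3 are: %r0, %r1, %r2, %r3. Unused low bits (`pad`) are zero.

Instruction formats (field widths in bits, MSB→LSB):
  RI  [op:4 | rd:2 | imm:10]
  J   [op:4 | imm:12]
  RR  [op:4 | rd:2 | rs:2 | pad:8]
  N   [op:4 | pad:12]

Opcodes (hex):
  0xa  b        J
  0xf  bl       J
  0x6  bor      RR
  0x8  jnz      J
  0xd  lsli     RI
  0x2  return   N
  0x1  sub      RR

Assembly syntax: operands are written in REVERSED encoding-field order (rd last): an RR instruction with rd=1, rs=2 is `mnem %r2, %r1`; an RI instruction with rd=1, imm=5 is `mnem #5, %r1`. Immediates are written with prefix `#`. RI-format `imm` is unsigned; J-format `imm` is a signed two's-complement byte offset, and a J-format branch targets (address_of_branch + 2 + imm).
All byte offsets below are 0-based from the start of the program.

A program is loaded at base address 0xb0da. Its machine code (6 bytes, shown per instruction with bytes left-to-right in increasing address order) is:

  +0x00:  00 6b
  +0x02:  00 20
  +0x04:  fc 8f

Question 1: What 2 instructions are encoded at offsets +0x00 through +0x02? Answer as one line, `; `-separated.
bor %r3, %r2; return

+0x00: 00 6b ⇒ word 0x6b00 (little)
  top 4b → 0x6 → bor [RR]
  rd@[11:10]=0x2 ⇒ %r2
  rs@[9:8]=0x3 ⇒ %r3
+0x02: 00 20 ⇒ word 0x2000 (little)
  top 4b → 0x2 → return [N]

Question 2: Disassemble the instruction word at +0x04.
+0x04: fc 8f ⇒ word 0x8ffc (little)
  opcode bits[15:12]=0x8: jnz/J
  [11:0] imm=4092 (s12→-4) = #-4

jnz #-4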